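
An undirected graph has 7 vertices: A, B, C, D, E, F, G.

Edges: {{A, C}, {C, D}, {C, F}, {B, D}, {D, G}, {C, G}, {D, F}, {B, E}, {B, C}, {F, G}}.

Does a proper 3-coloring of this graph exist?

No

C, D, F, G are pairwise adjacent (a clique of size 4), so at least 4 colors are needed.
So 3 colors are not enough.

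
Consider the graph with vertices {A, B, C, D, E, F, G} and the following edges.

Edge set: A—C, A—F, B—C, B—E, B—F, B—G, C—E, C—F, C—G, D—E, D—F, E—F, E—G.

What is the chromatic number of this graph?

B, C, E, G are mutually adjacent (a clique of size 4), so at least 4 colors are needed.
One proper 4-coloring: A=1, B=4, C=2, D=2, E=1, F=3, G=3. Every edge joins two different colors.

4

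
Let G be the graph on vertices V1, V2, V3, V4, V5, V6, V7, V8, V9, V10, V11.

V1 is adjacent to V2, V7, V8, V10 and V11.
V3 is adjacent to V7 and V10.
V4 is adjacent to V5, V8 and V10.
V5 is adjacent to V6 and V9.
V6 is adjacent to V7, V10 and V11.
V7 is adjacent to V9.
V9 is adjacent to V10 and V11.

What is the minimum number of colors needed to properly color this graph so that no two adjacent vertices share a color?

2

V1 and V2 are adjacent, so at least 2 colors are needed.
One proper 2-coloring: V1=1, V2=2, V3=1, V4=1, V5=2, V6=1, V7=2, V8=2, V9=1, V10=2, V11=2. Every edge joins two different colors.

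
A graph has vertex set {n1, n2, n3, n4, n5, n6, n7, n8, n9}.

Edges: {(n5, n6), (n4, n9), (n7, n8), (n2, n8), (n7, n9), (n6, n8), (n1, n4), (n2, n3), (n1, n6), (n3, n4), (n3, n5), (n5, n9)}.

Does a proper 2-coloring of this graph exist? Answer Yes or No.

The cycle n3-n4-n1-n6-n5-n3 has odd length 5, so it cannot be 2-colored; at least 3 colors are needed.
So 2 colors are not enough.

No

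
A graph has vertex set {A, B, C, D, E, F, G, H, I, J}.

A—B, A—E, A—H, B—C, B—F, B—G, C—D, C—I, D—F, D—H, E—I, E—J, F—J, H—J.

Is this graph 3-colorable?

Yes

The chromatic number is 3. The cycle F-J-E-A-B-F has odd length 5, so it cannot be 2-colored; at least 3 colors are needed.
3 colors suffice: A=2, B=1, C=2, D=1, E=1, F=3, G=2, H=3, I=3, J=2.
That is already a proper 3-coloring.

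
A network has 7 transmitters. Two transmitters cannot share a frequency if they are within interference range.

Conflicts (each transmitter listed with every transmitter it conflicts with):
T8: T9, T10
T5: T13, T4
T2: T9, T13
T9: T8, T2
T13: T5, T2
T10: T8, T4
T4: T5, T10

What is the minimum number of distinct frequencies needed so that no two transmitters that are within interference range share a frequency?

The cycle T13-T5-T4-T10-T8-T9-T2-T13 has odd length 7, so it cannot be 2-colored; at least 3 frequencies are needed.
3 frequencies suffice: frequency 1 → {T9, T13, T10}; frequency 2 → {T8, T2, T4}; frequency 3 → {T5}. Every pair that conflicts lands in different frequencies.

3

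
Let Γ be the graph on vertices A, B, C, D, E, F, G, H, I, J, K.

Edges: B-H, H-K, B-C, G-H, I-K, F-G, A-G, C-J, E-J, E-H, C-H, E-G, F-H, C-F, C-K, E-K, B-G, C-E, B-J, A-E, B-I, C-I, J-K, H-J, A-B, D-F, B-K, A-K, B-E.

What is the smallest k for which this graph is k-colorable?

6

B, C, E, H, J, K form a clique, so at least 6 colors are needed.
6 colors suffice: A=2, B=1, C=5, D=2, E=4, F=1, G=3, H=2, I=2, J=6, K=3. No two adjacent vertices share a color.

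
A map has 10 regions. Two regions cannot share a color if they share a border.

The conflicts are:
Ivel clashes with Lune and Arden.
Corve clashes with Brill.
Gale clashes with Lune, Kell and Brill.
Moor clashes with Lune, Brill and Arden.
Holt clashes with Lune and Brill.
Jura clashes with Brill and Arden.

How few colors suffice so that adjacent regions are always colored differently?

2

Moor and Brill conflict, so at least 2 colors are needed.
A valid assignment using 2 colors: Ivel=2, Corve=2, Gale=2, Moor=2, Holt=2, Lune=1, Kell=1, Jura=2, Brill=1, Arden=1. No two conflicting regions share a color.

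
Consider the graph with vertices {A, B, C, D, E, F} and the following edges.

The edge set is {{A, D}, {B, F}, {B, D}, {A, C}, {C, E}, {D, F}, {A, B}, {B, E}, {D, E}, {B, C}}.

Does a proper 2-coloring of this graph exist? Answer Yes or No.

B, C, E are pairwise adjacent, so at least 3 colors are needed.
So 2 colors are not enough.

No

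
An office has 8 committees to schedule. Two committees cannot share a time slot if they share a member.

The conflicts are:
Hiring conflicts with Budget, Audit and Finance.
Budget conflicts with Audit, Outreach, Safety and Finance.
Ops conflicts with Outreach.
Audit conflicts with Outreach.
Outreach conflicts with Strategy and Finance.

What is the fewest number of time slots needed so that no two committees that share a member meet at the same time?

Budget, Audit, Outreach all conflict with each other, so at least 3 time slots are needed.
3 time slots suffice: time slot 1 → {Hiring, Outreach, Safety}; time slot 2 → {Budget, Ops, Strategy}; time slot 3 → {Audit, Finance}. Every pair that conflicts lands in different time slots.

3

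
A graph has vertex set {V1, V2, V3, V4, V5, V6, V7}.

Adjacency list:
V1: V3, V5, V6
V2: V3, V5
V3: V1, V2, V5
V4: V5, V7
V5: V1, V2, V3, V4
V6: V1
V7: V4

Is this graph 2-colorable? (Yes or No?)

No

V1, V3, V5 form a triangle, so at least 3 colors are needed.
So 2 colors are not enough.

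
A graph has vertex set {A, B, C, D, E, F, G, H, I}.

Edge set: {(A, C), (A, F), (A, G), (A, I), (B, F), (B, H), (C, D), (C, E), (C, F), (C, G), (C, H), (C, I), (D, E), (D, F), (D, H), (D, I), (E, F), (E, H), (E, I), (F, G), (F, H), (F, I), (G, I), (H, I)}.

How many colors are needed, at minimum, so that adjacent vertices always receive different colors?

6

C, D, E, F, H, I are pairwise adjacent (a clique of size 6), so at least 6 colors are needed.
6 colors suffice: color 1 → {F}; color 2 → {B, C}; color 3 → {I}; color 4 → {G, H}; color 5 → {A, E}; color 6 → {D}. No two adjacent vertices share a color.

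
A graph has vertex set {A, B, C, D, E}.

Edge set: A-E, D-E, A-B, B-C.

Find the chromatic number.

2

A and B are adjacent, so at least 2 colors are needed.
2 colors suffice: A=red, B=blue, C=red, D=red, E=blue. No two adjacent vertices share a color.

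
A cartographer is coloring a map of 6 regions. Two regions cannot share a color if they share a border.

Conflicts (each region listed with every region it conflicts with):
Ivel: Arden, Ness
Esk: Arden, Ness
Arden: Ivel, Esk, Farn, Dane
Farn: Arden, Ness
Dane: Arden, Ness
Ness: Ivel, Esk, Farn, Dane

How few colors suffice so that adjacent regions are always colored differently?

2

Esk and Arden conflict, so at least 2 colors are needed.
2 colors suffice: color 1 → {Arden, Ness}; color 2 → {Ivel, Esk, Farn, Dane}. Every pair that conflicts lands in different colors.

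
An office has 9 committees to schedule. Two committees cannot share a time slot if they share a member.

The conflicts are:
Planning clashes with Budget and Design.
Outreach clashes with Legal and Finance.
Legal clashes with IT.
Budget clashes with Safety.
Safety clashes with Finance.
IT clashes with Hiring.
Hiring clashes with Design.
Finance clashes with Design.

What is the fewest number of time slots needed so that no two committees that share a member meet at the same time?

3

The cycle Planning-Design-Finance-Safety-Budget-Planning has odd length 5, so it cannot be 2-colored; at least 3 time slots are needed.
3 time slots suffice: time slot 1 → {Budget, IT, Finance}; time slot 2 → {Outreach, Safety, Design}; time slot 3 → {Planning, Legal, Hiring}. No two conflicting committees share a time slot.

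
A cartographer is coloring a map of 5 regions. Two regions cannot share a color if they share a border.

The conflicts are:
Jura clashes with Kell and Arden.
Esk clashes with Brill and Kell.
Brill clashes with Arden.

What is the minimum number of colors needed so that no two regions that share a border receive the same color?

3

The cycle Arden-Jura-Kell-Esk-Brill-Arden has odd length 5, so it cannot be 2-colored; at least 3 colors are needed.
3 colors suffice: color 1 → {Kell, Arden}; color 2 → {Jura, Brill}; color 3 → {Esk}. Each listed conflict is separated.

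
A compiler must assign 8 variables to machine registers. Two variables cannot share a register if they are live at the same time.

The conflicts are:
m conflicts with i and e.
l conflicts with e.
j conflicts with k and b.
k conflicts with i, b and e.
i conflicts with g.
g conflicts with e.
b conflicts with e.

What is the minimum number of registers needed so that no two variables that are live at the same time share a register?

j, k, b all conflict with each other, so at least 3 registers are needed.
3 registers suffice: register 1 → {j, i, e}; register 2 → {m, l, k, g}; register 3 → {b}. Every pair that conflicts lands in different registers.

3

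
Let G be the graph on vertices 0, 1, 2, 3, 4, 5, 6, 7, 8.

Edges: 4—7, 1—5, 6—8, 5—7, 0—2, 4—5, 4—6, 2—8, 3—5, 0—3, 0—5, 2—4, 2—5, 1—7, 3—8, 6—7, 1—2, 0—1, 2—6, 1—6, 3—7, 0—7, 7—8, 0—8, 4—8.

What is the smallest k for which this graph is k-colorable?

4

4, 6, 7, 8 are pairwise adjacent (a clique of size 4), so at least 4 colors are needed.
4 colors suffice: color red → {2, 7}; color blue → {5, 8}; color green → {0, 6}; color yellow → {1, 3, 4}. Every edge joins two different colors.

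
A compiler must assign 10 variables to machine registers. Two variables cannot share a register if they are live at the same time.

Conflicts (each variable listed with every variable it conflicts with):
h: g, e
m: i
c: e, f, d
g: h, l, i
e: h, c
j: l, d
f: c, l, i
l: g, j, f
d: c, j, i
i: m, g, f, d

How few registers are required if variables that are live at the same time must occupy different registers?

3

The cycle d-i-g-l-j-d has odd length 5, so it cannot be 2-colored; at least 3 registers are needed.
3 registers suffice: h=1, m=2, c=1, g=2, e=2, j=3, f=2, l=1, d=2, i=1. Every pair that conflicts lands in different registers.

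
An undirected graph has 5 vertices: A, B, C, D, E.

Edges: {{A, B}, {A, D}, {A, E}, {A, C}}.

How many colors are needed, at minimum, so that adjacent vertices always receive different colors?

2

A and E are adjacent, so at least 2 colors are needed.
2 colors suffice: color red → {A}; color blue → {B, C, D, E}. Each edge has distinct colors on its endpoints.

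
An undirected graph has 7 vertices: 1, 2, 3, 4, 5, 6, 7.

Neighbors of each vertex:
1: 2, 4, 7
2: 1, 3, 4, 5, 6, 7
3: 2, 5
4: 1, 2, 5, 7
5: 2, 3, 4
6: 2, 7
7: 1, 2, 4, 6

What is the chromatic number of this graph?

4

1, 2, 4, 7 form a clique, so at least 4 colors are needed.
4 colors suffice: color a → {2}; color b → {5, 7}; color c → {3, 4, 6}; color d → {1}. Every edge joins two different colors.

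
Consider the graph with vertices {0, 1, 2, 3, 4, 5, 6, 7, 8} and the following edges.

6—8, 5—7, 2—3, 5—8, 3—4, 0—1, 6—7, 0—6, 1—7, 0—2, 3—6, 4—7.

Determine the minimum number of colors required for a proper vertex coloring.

0 and 2 are adjacent, so at least 2 colors are needed.
A valid assignment using 2 colors: 0=blue, 1=red, 2=red, 3=blue, 4=red, 5=red, 6=red, 7=blue, 8=blue. No two adjacent vertices share a color.

2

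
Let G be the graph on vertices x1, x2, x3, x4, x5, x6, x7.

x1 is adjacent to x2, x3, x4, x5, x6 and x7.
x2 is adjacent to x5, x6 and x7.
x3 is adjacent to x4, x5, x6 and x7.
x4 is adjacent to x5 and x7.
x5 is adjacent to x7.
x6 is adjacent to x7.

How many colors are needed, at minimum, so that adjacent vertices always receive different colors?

5

x1, x3, x4, x5, x7 are pairwise adjacent (a clique of size 5), so at least 5 colors are needed.
5 colors suffice: color 1 → {x7}; color 2 → {x1}; color 3 → {x5, x6}; color 4 → {x2, x3}; color 5 → {x4}. Every edge joins two different colors.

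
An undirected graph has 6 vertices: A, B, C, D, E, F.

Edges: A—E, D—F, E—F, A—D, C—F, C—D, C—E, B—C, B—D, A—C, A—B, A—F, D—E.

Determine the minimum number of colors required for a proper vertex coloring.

5

A, C, D, E, F form a clique, so at least 5 colors are needed.
A valid assignment using 5 colors: A=3, B=4, C=2, D=1, E=5, F=4. Each edge has distinct colors on its endpoints.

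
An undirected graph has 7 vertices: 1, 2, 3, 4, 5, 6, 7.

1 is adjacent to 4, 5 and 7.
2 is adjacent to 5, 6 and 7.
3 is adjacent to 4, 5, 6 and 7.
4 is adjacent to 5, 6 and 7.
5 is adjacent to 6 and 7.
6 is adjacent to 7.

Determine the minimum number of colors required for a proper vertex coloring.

3, 4, 5, 6, 7 are mutually adjacent (a clique of size 5), so at least 5 colors are needed.
One proper 5-coloring: 1=green, 2=yellow, 3=purple, 4=yellow, 5=red, 6=green, 7=blue. Each edge has distinct colors on its endpoints.

5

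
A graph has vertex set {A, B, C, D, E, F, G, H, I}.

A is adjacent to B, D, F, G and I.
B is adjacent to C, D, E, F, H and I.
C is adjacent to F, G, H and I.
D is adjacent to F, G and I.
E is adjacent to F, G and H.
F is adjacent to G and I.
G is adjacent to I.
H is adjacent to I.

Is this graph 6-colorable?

The chromatic number is 5. A, D, F, G, I are pairwise adjacent (a clique of size 5), so at least 5 colors are needed.
5 colors suffice: color 1 → {F, H}; color 2 → {B, G}; color 3 → {E, I}; color 4 → {A, C}; color 5 → {D}.
Since 6 ≥ 5, a proper 6-coloring certainly exists.

Yes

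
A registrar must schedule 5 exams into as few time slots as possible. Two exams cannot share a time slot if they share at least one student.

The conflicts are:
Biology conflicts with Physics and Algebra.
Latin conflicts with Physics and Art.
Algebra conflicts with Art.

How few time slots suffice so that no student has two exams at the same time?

3

The cycle Art-Algebra-Biology-Physics-Latin-Art has odd length 5, so it cannot be 2-colored; at least 3 time slots are needed.
3 time slots suffice: time slot 1 → {Biology, Art}; time slot 2 → {Latin, Algebra}; time slot 3 → {Physics}. No two conflicting exams share a time slot.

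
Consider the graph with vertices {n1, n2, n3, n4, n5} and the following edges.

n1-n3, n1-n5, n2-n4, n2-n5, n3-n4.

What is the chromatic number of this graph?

The cycle n1-n5-n2-n4-n3-n1 has odd length 5, so it cannot be 2-colored; at least 3 colors are needed.
3 colors suffice: color 1 → {n1, n2}; color 2 → {n3, n5}; color 3 → {n4}. Each edge has distinct colors on its endpoints.

3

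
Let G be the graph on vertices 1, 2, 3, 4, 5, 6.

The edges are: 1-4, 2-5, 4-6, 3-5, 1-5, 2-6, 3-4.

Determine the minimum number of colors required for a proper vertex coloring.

3

The cycle 3-5-2-6-4-3 has odd length 5, so it cannot be 2-colored; at least 3 colors are needed.
3 colors suffice: 1=blue, 2=blue, 3=blue, 4=red, 5=red, 6=green. Every edge joins two different colors.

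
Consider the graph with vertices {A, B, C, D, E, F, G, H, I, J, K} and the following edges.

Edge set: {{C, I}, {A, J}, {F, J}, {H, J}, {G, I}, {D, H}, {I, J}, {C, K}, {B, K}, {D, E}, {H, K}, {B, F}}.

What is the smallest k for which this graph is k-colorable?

3

The cycle C-I-J-H-K-C has odd length 5, so it cannot be 2-colored; at least 3 colors are needed.
A valid assignment using 3 colors: A=2, B=3, C=3, D=1, E=2, F=2, G=1, H=2, I=2, J=1, K=1. No two adjacent vertices share a color.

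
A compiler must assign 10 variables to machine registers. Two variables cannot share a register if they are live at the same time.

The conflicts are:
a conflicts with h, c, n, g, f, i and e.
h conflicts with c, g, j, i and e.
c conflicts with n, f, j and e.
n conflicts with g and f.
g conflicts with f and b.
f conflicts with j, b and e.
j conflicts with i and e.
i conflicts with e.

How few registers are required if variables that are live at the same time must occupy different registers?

4

a, h, c, e are mutually in conflict, so at least 4 registers are needed.
4 registers suffice: register 1 → {a, j, b}; register 2 → {h, f}; register 3 → {n, e}; register 4 → {c, g, i}. No two conflicting variables share a register.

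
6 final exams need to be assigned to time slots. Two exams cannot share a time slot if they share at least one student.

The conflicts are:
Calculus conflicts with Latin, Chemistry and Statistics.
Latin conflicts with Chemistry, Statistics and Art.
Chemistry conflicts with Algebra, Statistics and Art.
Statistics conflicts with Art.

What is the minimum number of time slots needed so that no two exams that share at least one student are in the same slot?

4

Latin, Chemistry, Statistics, Art are mutually in conflict, so at least 4 time slots are needed.
4 time slots suffice: Calculus=4, Latin=2, Chemistry=1, Algebra=2, Statistics=3, Art=4. No two conflicting exams share a time slot.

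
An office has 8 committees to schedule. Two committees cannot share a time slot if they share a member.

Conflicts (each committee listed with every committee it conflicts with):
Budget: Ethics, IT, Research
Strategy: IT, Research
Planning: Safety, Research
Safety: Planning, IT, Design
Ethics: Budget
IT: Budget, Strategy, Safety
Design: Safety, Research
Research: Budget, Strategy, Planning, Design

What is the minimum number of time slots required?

The cycle Research-Budget-IT-Safety-Planning-Research has odd length 5, so it cannot be 2-colored; at least 3 time slots are needed.
Using 3 time slots: Budget=2, Strategy=2, Planning=3, Safety=2, Ethics=1, IT=1, Design=3, Research=1. No two conflicting committees share a time slot.

3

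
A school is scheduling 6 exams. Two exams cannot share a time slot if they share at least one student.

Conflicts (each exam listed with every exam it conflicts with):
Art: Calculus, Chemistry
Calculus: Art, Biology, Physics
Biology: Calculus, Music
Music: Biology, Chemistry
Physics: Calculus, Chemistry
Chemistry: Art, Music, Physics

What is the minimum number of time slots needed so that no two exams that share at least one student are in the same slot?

3

The cycle Biology-Music-Chemistry-Art-Calculus-Biology has odd length 5, so it cannot be 2-colored; at least 3 time slots are needed.
3 time slots suffice: time slot 1 → {Calculus, Chemistry}; time slot 2 → {Art, Music, Physics}; time slot 3 → {Biology}. Every pair that conflicts lands in different time slots.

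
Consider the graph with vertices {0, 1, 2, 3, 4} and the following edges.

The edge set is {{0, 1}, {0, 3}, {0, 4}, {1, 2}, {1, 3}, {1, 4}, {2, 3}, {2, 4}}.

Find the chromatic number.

3

1, 2, 4 are pairwise adjacent, so at least 3 colors are needed.
3 colors suffice: 0=b, 1=a, 2=b, 3=c, 4=c. No two adjacent vertices share a color.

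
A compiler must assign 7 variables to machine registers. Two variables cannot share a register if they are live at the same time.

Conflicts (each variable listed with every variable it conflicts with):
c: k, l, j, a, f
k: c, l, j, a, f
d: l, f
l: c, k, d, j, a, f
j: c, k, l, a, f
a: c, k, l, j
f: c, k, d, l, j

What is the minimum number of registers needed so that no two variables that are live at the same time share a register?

c, k, l, j, a all conflict with each other, so at least 5 registers are needed.
5 registers suffice: register 1 → {l}; register 2 → {c, d}; register 3 → {j}; register 4 → {k}; register 5 → {a, f}. No two conflicting variables share a register.

5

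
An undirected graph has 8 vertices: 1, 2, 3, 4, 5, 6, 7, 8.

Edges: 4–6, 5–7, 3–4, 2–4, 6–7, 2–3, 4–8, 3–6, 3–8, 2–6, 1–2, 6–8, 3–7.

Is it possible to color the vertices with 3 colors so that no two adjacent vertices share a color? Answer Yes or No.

No

2, 3, 4, 6 are mutually adjacent (a clique of size 4), so at least 4 colors are needed.
So 3 colors are not enough.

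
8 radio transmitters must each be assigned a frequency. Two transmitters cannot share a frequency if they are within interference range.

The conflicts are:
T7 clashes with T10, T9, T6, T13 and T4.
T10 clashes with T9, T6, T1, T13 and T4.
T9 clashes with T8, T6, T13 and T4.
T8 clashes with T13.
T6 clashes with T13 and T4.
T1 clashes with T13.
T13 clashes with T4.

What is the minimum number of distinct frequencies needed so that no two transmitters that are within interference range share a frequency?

6

T7, T10, T9, T6, T13, T4 pairwise conflict, so at least 6 frequencies are needed.
6 frequencies suffice: T7=4, T10=3, T9=2, T8=3, T6=6, T1=2, T13=1, T4=5. Every pair that conflicts lands in different frequencies.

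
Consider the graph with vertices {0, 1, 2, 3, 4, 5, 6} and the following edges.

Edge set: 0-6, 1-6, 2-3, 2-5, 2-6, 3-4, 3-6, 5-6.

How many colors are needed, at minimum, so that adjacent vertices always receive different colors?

2, 5, 6 are pairwise adjacent, so at least 3 colors are needed.
3 colors suffice: 0=b, 1=b, 2=b, 3=c, 4=a, 5=c, 6=a. Every edge joins two different colors.

3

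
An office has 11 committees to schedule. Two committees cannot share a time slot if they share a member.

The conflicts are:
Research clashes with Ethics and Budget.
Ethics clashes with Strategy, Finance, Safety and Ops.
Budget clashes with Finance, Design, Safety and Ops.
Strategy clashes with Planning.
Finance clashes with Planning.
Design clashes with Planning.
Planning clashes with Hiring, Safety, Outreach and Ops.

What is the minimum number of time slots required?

2

Budget and Ops conflict, so at least 2 time slots are needed.
A valid assignment using 2 time slots: Research=2, Ethics=1, Budget=1, Strategy=2, Finance=2, Design=2, Planning=1, Hiring=2, Safety=2, Outreach=2, Ops=2. Every pair that conflicts lands in different time slots.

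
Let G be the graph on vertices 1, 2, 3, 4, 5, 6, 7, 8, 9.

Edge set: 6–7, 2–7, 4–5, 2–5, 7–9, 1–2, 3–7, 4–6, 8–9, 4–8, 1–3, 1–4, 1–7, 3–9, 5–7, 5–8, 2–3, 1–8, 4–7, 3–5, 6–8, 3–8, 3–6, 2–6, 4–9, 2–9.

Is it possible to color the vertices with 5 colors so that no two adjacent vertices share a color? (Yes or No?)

The chromatic number is 4. 2, 3, 7, 9 are pairwise adjacent (a clique of size 4), so at least 4 colors are needed.
One proper 4-coloring: 1=yellow, 2=green, 3=red, 4=red, 5=yellow, 6=yellow, 7=blue, 8=blue, 9=yellow.
Since 5 ≥ 4, a proper 5-coloring certainly exists.

Yes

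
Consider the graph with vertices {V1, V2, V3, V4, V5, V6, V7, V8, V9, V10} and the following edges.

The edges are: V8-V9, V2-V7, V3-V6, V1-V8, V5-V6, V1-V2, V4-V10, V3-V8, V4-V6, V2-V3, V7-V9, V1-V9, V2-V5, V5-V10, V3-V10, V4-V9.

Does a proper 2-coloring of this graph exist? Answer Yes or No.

V1, V8, V9 are pairwise adjacent, so at least 3 colors are needed.
So 2 colors are not enough.

No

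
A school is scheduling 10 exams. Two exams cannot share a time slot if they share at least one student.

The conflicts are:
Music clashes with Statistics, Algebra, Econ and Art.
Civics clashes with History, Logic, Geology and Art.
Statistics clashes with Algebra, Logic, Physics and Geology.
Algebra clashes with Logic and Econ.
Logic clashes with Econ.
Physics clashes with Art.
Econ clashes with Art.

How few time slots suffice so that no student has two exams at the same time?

3

Music, Econ, Art pairwise conflict, so at least 3 time slots are needed.
3 time slots suffice: time slot 1 → {Civics, Statistics, Econ}; time slot 2 → {History, Algebra, Geology, Art}; time slot 3 → {Music, Logic, Physics}. No two conflicting exams share a time slot.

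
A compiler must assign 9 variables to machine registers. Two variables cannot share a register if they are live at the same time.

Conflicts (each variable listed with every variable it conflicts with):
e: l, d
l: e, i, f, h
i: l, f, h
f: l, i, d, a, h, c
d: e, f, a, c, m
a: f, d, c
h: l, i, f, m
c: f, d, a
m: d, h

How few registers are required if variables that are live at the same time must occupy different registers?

l, i, f, h are mutually in conflict, so at least 4 registers are needed.
4 registers suffice: register 1 → {e, f, m}; register 2 → {d, h}; register 3 → {l, a}; register 4 → {i, c}. Every pair that conflicts lands in different registers.

4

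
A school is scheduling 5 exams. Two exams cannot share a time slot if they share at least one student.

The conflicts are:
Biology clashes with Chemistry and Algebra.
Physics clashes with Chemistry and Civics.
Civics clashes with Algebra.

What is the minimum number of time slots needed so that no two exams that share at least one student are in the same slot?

The cycle Chemistry-Biology-Algebra-Civics-Physics-Chemistry has odd length 5, so it cannot be 2-colored; at least 3 time slots are needed.
3 time slots suffice: time slot 1 → {Physics, Algebra}; time slot 2 → {Biology, Civics}; time slot 3 → {Chemistry}. No two conflicting exams share a time slot.

3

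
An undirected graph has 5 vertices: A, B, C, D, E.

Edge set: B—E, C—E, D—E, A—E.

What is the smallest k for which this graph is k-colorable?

C and E are adjacent, so at least 2 colors are needed.
One proper 2-coloring: A=blue, B=blue, C=blue, D=blue, E=red. Every edge joins two different colors.

2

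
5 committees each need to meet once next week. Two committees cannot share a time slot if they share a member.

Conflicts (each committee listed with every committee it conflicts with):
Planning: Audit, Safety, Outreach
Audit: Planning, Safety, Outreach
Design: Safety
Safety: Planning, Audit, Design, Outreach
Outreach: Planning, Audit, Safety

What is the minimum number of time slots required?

Planning, Audit, Safety, Outreach all conflict with each other, so at least 4 time slots are needed.
4 time slots suffice: time slot 1 → {Safety}; time slot 2 → {Design, Outreach}; time slot 3 → {Audit}; time slot 4 → {Planning}. No two conflicting committees share a time slot.

4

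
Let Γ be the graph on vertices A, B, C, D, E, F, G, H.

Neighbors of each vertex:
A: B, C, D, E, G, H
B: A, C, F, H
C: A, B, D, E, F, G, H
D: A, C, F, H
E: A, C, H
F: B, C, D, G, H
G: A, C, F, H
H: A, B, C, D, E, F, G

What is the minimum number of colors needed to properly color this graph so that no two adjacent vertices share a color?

B, C, F, H are mutually adjacent (a clique of size 4), so at least 4 colors are needed.
4 colors suffice: color red → {C}; color blue → {H}; color green → {A, F}; color yellow → {B, D, E, G}. Each edge has distinct colors on its endpoints.

4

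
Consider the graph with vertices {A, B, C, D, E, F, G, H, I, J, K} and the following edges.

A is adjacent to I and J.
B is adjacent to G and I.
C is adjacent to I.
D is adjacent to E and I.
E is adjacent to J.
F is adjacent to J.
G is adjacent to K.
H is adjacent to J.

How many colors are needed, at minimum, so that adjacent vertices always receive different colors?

The cycle E-D-I-A-J-E has odd length 5, so it cannot be 2-colored; at least 3 colors are needed.
3 colors suffice: color 1 → {G, I, J}; color 2 → {A, B, C, D, F, H, K}; color 3 → {E}. No two adjacent vertices share a color.

3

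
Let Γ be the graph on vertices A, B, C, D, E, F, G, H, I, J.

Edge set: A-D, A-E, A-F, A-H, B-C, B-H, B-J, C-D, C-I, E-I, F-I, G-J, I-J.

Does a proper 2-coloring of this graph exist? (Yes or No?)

No

The cycle C-I-E-A-D-C has odd length 5, so it cannot be 2-colored; at least 3 colors are needed.
So 2 colors are not enough.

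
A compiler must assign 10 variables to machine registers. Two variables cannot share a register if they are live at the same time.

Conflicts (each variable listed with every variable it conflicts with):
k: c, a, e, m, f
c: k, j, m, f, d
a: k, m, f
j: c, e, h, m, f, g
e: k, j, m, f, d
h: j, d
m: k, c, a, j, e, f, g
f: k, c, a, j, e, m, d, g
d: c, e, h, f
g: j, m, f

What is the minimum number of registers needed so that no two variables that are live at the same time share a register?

k, c, m, f pairwise conflict, so at least 4 registers are needed.
4 registers suffice: k=3, c=4, a=4, j=3, e=4, h=1, m=2, f=1, d=2, g=4. Each listed conflict is separated.

4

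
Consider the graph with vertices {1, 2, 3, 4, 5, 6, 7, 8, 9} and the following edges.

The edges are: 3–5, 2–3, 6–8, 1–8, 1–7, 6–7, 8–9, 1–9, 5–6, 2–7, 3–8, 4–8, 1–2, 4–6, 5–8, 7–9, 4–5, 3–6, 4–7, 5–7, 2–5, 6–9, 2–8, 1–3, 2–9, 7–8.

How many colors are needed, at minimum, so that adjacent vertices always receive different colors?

4, 5, 6, 7, 8 are mutually adjacent (a clique of size 5), so at least 5 colors are needed.
5 colors suffice: 1=e, 2=c, 3=b, 4=e, 5=d, 6=c, 7=b, 8=a, 9=d. Each edge has distinct colors on its endpoints.

5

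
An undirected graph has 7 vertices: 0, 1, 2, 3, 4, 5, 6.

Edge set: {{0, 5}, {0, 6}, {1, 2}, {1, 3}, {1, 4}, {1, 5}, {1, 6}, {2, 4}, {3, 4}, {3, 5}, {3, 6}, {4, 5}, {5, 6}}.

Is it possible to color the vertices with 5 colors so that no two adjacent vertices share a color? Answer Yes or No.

Yes

The chromatic number is 4. 1, 3, 4, 5 are pairwise adjacent (a clique of size 4), so at least 4 colors are needed.
4 colors suffice: color a → {2, 5}; color b → {0, 1}; color c → {4, 6}; color d → {3}.
Since 5 ≥ 4, a proper 5-coloring certainly exists.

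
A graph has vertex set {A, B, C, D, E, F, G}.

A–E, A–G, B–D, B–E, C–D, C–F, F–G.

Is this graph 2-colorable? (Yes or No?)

No

The cycle E-B-D-C-F-G-A-E has odd length 7, so it cannot be 2-colored; at least 3 colors are needed.
So 2 colors are not enough.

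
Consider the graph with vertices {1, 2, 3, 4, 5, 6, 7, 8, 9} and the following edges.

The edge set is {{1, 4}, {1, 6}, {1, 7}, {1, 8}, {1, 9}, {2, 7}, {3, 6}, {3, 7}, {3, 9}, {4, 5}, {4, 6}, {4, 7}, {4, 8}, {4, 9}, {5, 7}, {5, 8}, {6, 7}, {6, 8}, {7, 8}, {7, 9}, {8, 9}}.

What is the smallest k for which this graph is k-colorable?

1, 4, 6, 7, 8 form a clique, so at least 5 colors are needed.
A valid assignment using 5 colors: 1=yellow, 2=blue, 3=blue, 4=blue, 5=yellow, 6=purple, 7=red, 8=green, 9=purple. No two adjacent vertices share a color.

5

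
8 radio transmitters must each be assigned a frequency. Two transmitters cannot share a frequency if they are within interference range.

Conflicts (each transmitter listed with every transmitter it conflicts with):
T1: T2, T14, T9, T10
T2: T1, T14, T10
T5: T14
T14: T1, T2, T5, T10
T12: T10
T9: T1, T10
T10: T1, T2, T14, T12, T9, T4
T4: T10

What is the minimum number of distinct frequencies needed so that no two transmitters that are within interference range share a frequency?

4

T1, T2, T14, T10 are mutually in conflict, so at least 4 frequencies are needed.
4 frequencies suffice: frequency 1 → {T5, T10}; frequency 2 → {T1, T12, T4}; frequency 3 → {T14, T9}; frequency 4 → {T2}. No two conflicting transmitters share a frequency.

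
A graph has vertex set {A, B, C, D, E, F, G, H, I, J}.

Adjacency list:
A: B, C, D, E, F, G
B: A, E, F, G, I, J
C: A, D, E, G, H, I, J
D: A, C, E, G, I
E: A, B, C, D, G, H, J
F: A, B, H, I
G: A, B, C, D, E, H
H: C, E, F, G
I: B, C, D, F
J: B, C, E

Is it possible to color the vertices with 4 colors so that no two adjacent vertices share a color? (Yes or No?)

No

A, C, D, E, G form a clique, so at least 5 colors are needed.
So 4 colors are not enough.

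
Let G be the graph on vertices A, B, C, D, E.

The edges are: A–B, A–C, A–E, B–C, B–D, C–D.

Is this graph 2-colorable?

No

B, C, D form a triangle, so at least 3 colors are needed.
So 2 colors are not enough.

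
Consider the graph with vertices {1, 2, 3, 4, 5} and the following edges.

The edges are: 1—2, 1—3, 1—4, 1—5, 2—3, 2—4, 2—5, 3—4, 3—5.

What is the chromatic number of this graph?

1, 2, 3, 4 form a clique, so at least 4 colors are needed.
4 colors suffice: color a → {2}; color b → {1}; color c → {3}; color d → {4, 5}. Each edge has distinct colors on its endpoints.

4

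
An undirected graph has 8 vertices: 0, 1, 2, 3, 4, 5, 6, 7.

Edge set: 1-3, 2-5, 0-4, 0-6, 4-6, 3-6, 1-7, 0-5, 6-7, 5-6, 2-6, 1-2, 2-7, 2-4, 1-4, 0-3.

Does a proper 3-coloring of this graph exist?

The chromatic number is 3. 0, 5, 6 form a triangle, so at least 3 colors are needed.
3 colors suffice: 0=blue, 1=red, 2=blue, 3=green, 4=green, 5=green, 6=red, 7=green.
That is already a proper 3-coloring.

Yes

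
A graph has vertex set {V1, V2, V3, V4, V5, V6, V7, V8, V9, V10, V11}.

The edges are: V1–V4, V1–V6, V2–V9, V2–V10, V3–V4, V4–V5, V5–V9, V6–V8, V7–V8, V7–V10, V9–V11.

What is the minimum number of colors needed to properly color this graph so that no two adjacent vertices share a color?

3

The cycle V4-V1-V6-V8-V7-V10-V2-V9-V5-V4 has odd length 9, so it cannot be 2-colored; at least 3 colors are needed.
One proper 3-coloring: V1=2, V2=3, V3=2, V4=1, V5=2, V6=1, V7=1, V8=2, V9=1, V10=2, V11=2. Every edge joins two different colors.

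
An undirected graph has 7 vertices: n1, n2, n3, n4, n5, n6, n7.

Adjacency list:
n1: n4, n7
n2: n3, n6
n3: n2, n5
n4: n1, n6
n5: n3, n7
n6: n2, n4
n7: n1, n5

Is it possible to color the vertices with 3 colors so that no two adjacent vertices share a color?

The chromatic number is 3. The cycle n2-n6-n4-n1-n7-n5-n3-n2 has odd length 7, so it cannot be 2-colored; at least 3 colors are needed.
3 colors suffice: color 1 → {n1, n3, n6}; color 2 → {n2, n4, n7}; color 3 → {n5}.
That is already a proper 3-coloring.

Yes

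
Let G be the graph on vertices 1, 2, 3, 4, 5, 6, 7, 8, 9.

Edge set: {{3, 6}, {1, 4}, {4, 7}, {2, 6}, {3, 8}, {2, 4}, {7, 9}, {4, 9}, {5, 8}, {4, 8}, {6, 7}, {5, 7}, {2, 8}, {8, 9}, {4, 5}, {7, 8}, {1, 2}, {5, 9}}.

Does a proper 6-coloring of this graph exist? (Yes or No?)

Yes

The chromatic number is 5. 4, 5, 7, 8, 9 are pairwise adjacent (a clique of size 5), so at least 5 colors are needed.
5 colors suffice: color red → {1, 6, 8}; color blue → {3, 4}; color green → {2, 7}; color yellow → {5}; color purple → {9}.
Since 6 ≥ 5, a proper 6-coloring certainly exists.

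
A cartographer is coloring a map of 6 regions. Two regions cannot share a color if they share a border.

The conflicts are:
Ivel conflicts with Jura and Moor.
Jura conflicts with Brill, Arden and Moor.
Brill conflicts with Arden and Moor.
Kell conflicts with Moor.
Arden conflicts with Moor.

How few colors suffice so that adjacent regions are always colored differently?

Jura, Brill, Arden, Moor are mutually in conflict, so at least 4 colors are needed.
One proper 4-coloring: Ivel=3, Jura=2, Brill=4, Kell=2, Arden=3, Moor=1. No two conflicting regions share a color.

4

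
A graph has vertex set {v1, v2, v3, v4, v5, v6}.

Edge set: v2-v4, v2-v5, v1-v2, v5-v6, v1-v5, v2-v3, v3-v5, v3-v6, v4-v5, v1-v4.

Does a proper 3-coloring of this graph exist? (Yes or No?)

v1, v2, v4, v5 are mutually adjacent (a clique of size 4), so at least 4 colors are needed.
So 3 colors are not enough.

No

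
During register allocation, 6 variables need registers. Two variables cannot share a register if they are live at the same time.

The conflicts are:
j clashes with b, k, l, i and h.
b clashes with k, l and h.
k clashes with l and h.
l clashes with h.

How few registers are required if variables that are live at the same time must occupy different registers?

j, b, k, l, h pairwise conflict, so at least 5 registers are needed.
5 registers suffice: register 1 → {j}; register 2 → {b, i}; register 3 → {k}; register 4 → {h}; register 5 → {l}. Every pair that conflicts lands in different registers.

5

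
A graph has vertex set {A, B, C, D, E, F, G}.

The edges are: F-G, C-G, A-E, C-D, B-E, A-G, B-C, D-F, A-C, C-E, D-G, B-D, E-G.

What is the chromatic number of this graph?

4

A, C, E, G are pairwise adjacent (a clique of size 4), so at least 4 colors are needed.
4 colors suffice: color red → {C, F}; color blue → {B, G}; color green → {D, E}; color yellow → {A}. No two adjacent vertices share a color.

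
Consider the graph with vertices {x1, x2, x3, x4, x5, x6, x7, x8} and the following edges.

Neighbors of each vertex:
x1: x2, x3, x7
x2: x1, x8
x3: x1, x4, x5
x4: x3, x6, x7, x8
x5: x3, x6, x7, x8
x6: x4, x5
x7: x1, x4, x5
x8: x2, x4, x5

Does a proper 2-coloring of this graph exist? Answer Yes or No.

The cycle x3-x4-x8-x2-x1-x3 has odd length 5, so it cannot be 2-colored; at least 3 colors are needed.
So 2 colors are not enough.

No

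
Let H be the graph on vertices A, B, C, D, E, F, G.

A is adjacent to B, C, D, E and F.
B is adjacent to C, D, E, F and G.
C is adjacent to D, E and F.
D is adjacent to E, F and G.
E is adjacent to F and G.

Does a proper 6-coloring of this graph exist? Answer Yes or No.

The chromatic number is 6. A, B, C, D, E, F form a clique, so at least 6 colors are needed.
6 colors suffice: color 1 → {B}; color 2 → {D}; color 3 → {E}; color 4 → {C, G}; color 5 → {F}; color 6 → {A}.
That is already a proper 6-coloring.

Yes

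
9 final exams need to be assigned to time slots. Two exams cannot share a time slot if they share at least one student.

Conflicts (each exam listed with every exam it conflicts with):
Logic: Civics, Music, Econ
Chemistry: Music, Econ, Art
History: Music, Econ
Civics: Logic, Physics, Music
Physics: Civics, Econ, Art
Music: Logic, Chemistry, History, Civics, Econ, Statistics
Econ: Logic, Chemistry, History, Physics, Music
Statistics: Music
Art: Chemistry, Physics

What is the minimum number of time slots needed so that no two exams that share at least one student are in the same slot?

History, Music, Econ pairwise conflict, so at least 3 time slots are needed.
Using 3 time slots: Logic=3, Chemistry=3, History=3, Civics=2, Physics=1, Music=1, Econ=2, Statistics=2, Art=2. No two conflicting exams share a time slot.

3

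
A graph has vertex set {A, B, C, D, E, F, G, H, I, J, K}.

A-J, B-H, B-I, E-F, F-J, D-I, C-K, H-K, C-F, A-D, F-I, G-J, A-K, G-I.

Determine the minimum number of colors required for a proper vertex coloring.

The cycle J-G-I-D-A-J has odd length 5, so it cannot be 2-colored; at least 3 colors are needed.
3 colors suffice: A=1, B=2, C=1, D=2, E=1, F=2, G=2, H=1, I=1, J=3, K=2. No two adjacent vertices share a color.

3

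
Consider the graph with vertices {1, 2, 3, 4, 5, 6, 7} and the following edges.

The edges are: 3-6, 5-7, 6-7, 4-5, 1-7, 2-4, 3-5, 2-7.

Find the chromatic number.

2

3 and 6 are adjacent, so at least 2 colors are needed.
A valid assignment using 2 colors: 1=blue, 2=blue, 3=red, 4=red, 5=blue, 6=blue, 7=red. Every edge joins two different colors.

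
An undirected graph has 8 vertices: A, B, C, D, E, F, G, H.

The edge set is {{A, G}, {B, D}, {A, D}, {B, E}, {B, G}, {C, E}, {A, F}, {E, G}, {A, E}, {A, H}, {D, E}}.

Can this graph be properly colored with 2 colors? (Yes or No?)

No

B, E, G form a triangle, so at least 3 colors are needed.
So 2 colors are not enough.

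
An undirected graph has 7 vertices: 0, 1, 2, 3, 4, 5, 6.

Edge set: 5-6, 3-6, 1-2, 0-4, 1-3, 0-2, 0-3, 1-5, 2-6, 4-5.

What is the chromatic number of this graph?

3

The cycle 3-6-5-4-0-3 has odd length 5, so it cannot be 2-colored; at least 3 colors are needed.
3 colors suffice: color red → {0, 5}; color blue → {1, 4, 6}; color green → {2, 3}. Each edge has distinct colors on its endpoints.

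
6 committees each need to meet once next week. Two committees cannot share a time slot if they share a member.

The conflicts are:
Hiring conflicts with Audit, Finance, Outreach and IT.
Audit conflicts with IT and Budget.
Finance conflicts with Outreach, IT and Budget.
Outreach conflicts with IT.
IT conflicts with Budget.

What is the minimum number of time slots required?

4

Hiring, Finance, Outreach, IT are mutually in conflict, so at least 4 time slots are needed.
4 time slots suffice: time slot 1 → {IT}; time slot 2 → {Hiring, Budget}; time slot 3 → {Audit, Finance}; time slot 4 → {Outreach}. Every pair that conflicts lands in different time slots.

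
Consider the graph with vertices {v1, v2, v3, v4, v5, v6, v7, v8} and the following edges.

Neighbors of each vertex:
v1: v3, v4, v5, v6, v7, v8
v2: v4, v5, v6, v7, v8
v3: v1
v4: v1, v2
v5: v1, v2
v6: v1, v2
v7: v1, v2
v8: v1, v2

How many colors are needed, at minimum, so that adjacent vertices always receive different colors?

2

v2 and v5 are adjacent, so at least 2 colors are needed.
2 colors suffice: color red → {v1, v2}; color blue → {v3, v4, v5, v6, v7, v8}. No two adjacent vertices share a color.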